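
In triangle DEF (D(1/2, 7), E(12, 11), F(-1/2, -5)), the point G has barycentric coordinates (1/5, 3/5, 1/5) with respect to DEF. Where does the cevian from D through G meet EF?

(71/8, 7)

Line DG meets EF where the D-coordinate vanishes; zeroing G's D-weight and renormalizing leaves E, F-weights 3/5 : 1/5 → (3/4, 1/4).
So H = (3/4)·E + (1/4)·F = (71/8, 7).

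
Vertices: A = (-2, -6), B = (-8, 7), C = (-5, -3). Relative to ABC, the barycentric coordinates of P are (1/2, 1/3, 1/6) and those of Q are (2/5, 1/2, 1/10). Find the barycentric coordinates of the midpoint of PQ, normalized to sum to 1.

(9/20, 5/12, 2/15)

Since both coordinate triples sum to 1, the midpoint's barycentrics are the componentwise average.
(1/2+2/5)/2 = 9/20; similarly 5/12 and 2/15.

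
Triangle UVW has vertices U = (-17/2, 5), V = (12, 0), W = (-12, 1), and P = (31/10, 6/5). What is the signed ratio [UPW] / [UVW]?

[UVW] = ½·((-17/2)·(0−1) + 12·(1−5) + (-12)·(5−0)) = ½·(17/2 − 48 − 60) = -199/4.
[UPW] = ½·((-17/2)·(6/5−1) + (31/10)·(1−5) + (-12)·(5−(6/5))) = ½·(-17/10 − 62/5 − 228/5) = -597/20, so the ratio is (-597/20)/(-199/4) = 3/5.

3/5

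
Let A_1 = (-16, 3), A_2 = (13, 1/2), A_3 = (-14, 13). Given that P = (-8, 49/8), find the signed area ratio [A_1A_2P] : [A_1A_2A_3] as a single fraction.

[A_1A_2A_3] = ½·((-16)·(1/2−13) + 13·(13−3) + (-14)·(3−(1/2))) = ½·(200 + 130 − 35) = 295/2.
[A_1A_2P] = ½·((-16)·(1/2−(49/8)) + 13·(49/8−3) + (-8)·(3−(1/2))) = ½·(90 + 325/8 − 20) = 885/16, so the ratio is (885/16)/(295/2) = 3/8.

3/8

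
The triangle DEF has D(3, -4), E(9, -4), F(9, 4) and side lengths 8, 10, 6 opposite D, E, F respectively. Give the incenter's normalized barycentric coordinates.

(1/3, 5/12, 1/4)

The incenter has barycentric coordinates proportional to the opposite side lengths: (8 : 10 : 6).
Normalizing by 8+10+6 = 24 gives (1/3, 5/12, 1/4).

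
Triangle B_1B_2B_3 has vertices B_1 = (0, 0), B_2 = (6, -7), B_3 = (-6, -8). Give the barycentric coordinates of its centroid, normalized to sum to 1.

The centroid is the average of the vertices, so each weight is 1/3.

(1/3, 1/3, 1/3)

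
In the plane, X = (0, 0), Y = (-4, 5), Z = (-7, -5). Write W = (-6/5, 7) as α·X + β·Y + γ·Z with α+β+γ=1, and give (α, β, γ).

Signed area of the reference triangle: [XYZ] = ½·(0·(5−(-5)) + (-4)·(-5−0) + (-7)·(0−5)) = ½·(0 + 20 + 35) = 55/2.
[WYZ] = ½·((-6/5)·(5−(-5)) + (-4)·(-5−7) + (-7)·(7−5)) = ½·(-12 + 48 − 14) = 11, so the X-coordinate is 11/(55/2) = 2/5.
[XWZ] = ½·(0·(7−(-5)) + (-6/5)·(-5−0) + (-7)·(0−7)) = ½·(0 + 6 + 49) = 55/2, so the Y-coordinate is 1.
[XYW] = ½·(0·(5−7) + (-4)·(7−0) + (-6/5)·(0−5)) = ½·(0 − 28 + 6) = -11, so the Z-coordinate is -2/5.
Check: 2/5 + 1 − 2/5 = 1.

(2/5, 1, -2/5)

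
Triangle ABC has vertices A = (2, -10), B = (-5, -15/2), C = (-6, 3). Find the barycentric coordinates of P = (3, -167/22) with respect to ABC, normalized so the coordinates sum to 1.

Signed area of the reference triangle: [ABC] = ½·(2·(-15/2−3) + (-5)·(3−(-10)) + (-6)·(-10−(-15/2))) = ½·(-21 − 65 + 15) = -71/2.
[PBC] = ½·(3·(-15/2−3) + (-5)·(3−(-167/22)) + (-6)·(-167/22−(-15/2))) = ½·(-63/2 − 1165/22 + 6/11) = -923/22, so the A-coordinate is (-923/22)/(-71/2) = 13/11.
[APC] = ½·(2·(-167/22−3) + 3·(3−(-10)) + (-6)·(-10−(-167/22))) = ½·(-233/11 + 39 + 159/11) = 355/22, so the B-coordinate is -5/11.
[ABP] = ½·(2·(-15/2−(-167/22)) + (-5)·(-167/22−(-10)) + 3·(-10−(-15/2))) = ½·(2/11 − 265/22 − 15/2) = -213/22, so the C-coordinate is 3/11.
Check: 13/11 − 5/11 + 3/11 = 1.

(13/11, -5/11, 3/11)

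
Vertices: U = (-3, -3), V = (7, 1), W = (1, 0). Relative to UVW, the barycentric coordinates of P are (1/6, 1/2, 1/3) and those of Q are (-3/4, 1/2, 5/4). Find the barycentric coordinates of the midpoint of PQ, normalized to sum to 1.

(-7/24, 1/2, 19/24)

Since both coordinate triples sum to 1, the midpoint's barycentrics are the componentwise average.
(1/6+-3/4)/2 = -7/24; similarly 1/2 and 19/24.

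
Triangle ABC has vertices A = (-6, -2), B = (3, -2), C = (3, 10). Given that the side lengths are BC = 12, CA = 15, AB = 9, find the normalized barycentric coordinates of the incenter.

The incenter has barycentric coordinates proportional to the opposite side lengths: (12 : 15 : 9).
Normalizing by 12+15+9 = 36 gives (1/3, 5/12, 1/4).

(1/3, 5/12, 1/4)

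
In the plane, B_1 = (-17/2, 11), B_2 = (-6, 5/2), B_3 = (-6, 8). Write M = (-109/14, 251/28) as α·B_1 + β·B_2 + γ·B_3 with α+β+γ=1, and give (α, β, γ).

Signed area of the reference triangle: [B_1B_2B_3] = ½·((-17/2)·(5/2−8) + (-6)·(8−11) + (-6)·(11−(5/2))) = ½·(187/4 + 18 − 51) = 55/8.
[MB_2B_3] = ½·((-109/14)·(5/2−8) + (-6)·(8−(251/28)) + (-6)·(251/28−(5/2))) = ½·(1199/28 + 81/14 − 543/14) = 275/56, so the B_1-coordinate is (275/56)/(55/8) = 5/7.
[B_1MB_3] = ½·((-17/2)·(251/28−8) + (-109/14)·(8−11) + (-6)·(11−(251/28))) = ½·(-459/56 + 327/14 − 171/14) = 165/112, so the B_2-coordinate is 3/14.
[B_1B_2M] = ½·((-17/2)·(5/2−(251/28)) + (-6)·(251/28−11) + (-109/14)·(11−(5/2))) = ½·(3077/56 + 171/14 − 1853/28) = 55/112, so the B_3-coordinate is 1/14.
Check: 5/7 + 3/14 + 1/14 = 1.

(5/7, 3/14, 1/14)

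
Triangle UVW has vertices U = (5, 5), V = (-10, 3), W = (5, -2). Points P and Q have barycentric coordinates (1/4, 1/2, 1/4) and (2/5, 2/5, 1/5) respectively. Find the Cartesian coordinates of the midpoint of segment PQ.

(-7/4, 101/40)

Barycentric coordinates of the midpoint are the average: (13/40, 9/20, 9/40).
Converting: (13/40)·U + (9/20)·V + (9/40)·W = (-7/4, 101/40).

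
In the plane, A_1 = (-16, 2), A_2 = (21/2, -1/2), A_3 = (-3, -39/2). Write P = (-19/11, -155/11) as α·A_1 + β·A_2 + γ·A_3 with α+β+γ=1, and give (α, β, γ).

Signed area of the reference triangle: [A_1A_2A_3] = ½·((-16)·(-1/2−(-39/2)) + (21/2)·(-39/2−2) + (-3)·(2−(-1/2))) = ½·(-304 − 903/4 − 15/2) = -2149/8.
[PA_2A_3] = ½·((-19/11)·(-1/2−(-39/2)) + (21/2)·(-39/2−(-155/11)) + (-3)·(-155/11−(-1/2))) = ½·(-361/11 − 2499/44 + 897/22) = -2149/88, so the A_1-coordinate is (-2149/88)/(-2149/8) = 1/11.
[A_1PA_3] = ½·((-16)·(-155/11−(-39/2)) + (-19/11)·(-39/2−2) + (-3)·(2−(-155/11))) = ½·(-952/11 + 817/22 − 531/11) = -2149/44, so the A_2-coordinate is 2/11.
[A_1A_2P] = ½·((-16)·(-1/2−(-155/11)) + (21/2)·(-155/11−2) + (-19/11)·(2−(-1/2))) = ½·(-2392/11 − 3717/22 − 95/22) = -2149/11, so the A_3-coordinate is 8/11.
Check: 1/11 + 2/11 + 8/11 = 1.

(1/11, 2/11, 8/11)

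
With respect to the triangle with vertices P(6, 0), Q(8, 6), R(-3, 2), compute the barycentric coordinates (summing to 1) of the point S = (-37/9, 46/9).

(-2/3, 4/9, 11/9)

Signed area of the reference triangle: [PQR] = ½·(6·(6−2) + 8·(2−0) + (-3)·(0−6)) = ½·(24 + 16 + 18) = 29.
[SQR] = ½·((-37/9)·(6−2) + 8·(2−(46/9)) + (-3)·(46/9−6)) = ½·(-148/9 − 224/9 + 8/3) = -58/3, so the P-coordinate is (-58/3)/29 = -2/3.
[PSR] = ½·(6·(46/9−2) + (-37/9)·(2−0) + (-3)·(0−(46/9))) = ½·(56/3 − 74/9 + 46/3) = 116/9, so the Q-coordinate is 4/9.
[PQS] = ½·(6·(6−(46/9)) + 8·(46/9−0) + (-37/9)·(0−6)) = ½·(16/3 + 368/9 + 74/3) = 319/9, so the R-coordinate is 11/9.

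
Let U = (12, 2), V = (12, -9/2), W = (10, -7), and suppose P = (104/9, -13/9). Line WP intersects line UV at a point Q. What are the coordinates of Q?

Barycentric coordinates of P with respect to UVW: (5/9, 2/9, 2/9).
On side UV the W-coordinate is zero; dropping P's W-weight 2/9 and renormalizing the remaining 5/9 : 2/9 gives weights 5/7, 2/7 on U, V.
Q = (5/7)·(12, 2) + (2/7)·(12, -9/2) = (12, 1/7).

(12, 1/7)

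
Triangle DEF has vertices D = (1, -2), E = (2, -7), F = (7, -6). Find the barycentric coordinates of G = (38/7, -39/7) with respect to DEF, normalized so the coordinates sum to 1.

Signed area of the reference triangle: [DEF] = ½·(1·(-7−(-6)) + 2·(-6−(-2)) + 7·(-2−(-7))) = ½·(-1 − 8 + 35) = 13.
[GEF] = ½·((38/7)·(-7−(-6)) + 2·(-6−(-39/7)) + 7·(-39/7−(-7))) = ½·(-38/7 − 6/7 + 10) = 13/7, so the D-coordinate is (13/7)/13 = 1/7.
[DGF] = ½·(1·(-39/7−(-6)) + (38/7)·(-6−(-2)) + 7·(-2−(-39/7))) = ½·(3/7 − 152/7 + 25) = 13/7, so the E-coordinate is 1/7.
[DEG] = ½·(1·(-7−(-39/7)) + 2·(-39/7−(-2)) + (38/7)·(-2−(-7))) = ½·(-10/7 − 50/7 + 190/7) = 65/7, so the F-coordinate is 5/7.

(1/7, 1/7, 5/7)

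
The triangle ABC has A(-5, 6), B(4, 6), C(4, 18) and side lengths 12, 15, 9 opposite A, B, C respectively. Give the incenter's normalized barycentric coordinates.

(1/3, 5/12, 1/4)

The incenter has barycentric coordinates proportional to the opposite side lengths: (12 : 15 : 9).
Normalizing by 12+15+9 = 36 gives (1/3, 5/12, 1/4).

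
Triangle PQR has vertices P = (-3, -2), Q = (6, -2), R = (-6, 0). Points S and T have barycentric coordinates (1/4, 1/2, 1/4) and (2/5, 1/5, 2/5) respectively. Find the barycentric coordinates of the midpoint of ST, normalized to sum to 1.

(13/40, 7/20, 13/40)

Since both coordinate triples sum to 1, the midpoint's barycentrics are the componentwise average.
(1/4+2/5)/2 = 13/40; similarly 7/20 and 13/40.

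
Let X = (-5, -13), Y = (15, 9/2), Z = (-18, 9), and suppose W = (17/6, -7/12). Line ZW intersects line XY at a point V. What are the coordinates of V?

(7, -5/2)

Barycentric coordinates of W with respect to XYZ: (1/3, 1/2, 1/6).
On side XY the Z-coordinate is zero; dropping W's Z-weight 1/6 and renormalizing the remaining 1/3 : 1/2 gives weights 2/5, 3/5 on X, Y.
V = (2/5)·(-5, -13) + (3/5)·(15, 9/2) = (7, -5/2).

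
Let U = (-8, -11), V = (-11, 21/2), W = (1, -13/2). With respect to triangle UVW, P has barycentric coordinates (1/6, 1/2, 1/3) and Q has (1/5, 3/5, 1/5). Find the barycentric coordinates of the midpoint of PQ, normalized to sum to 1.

Since both coordinate triples sum to 1, the midpoint's barycentrics are the componentwise average.
(1/6+1/5)/2 = 11/60; similarly 11/20 and 4/15.

(11/60, 11/20, 4/15)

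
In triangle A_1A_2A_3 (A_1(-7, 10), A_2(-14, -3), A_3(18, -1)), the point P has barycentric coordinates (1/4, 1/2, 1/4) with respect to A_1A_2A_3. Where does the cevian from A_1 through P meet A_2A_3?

(-10/3, -7/3)

Line A_1P meets A_2A_3 where the A_1-coordinate vanishes; zeroing P's A_1-weight and renormalizing leaves A_2, A_3-weights 1/2 : 1/4 → (2/3, 1/3).
So Q = (2/3)·A_2 + (1/3)·A_3 = (-10/3, -7/3).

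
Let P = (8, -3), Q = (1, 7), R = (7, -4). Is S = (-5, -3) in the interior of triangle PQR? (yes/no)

Barycentric coordinates of S: (-126/17, 13/17, 130/17).
The three coordinates are negative, positive, positive; a point is interior exactly when all three are positive.

no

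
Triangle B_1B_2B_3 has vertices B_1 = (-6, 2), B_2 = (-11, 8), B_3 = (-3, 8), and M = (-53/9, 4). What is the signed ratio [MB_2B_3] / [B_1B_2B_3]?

[B_1B_2B_3] = ½·((-6)·(8−8) + (-11)·(8−2) + (-3)·(2−8)) = ½·(0 − 66 + 18) = -24.
[MB_2B_3] = ½·((-53/9)·(8−8) + (-11)·(8−4) + (-3)·(4−8)) = ½·(0 − 44 + 12) = -16, so the ratio is (-16)/(-24) = 2/3.

2/3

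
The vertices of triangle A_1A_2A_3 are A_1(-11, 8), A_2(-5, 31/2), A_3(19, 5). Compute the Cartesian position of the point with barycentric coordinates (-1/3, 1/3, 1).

P = (-1/3)·A_1 + (1/3)·A_2 + 1·A_3.
x-coordinate: (-1/3)·(-11) + (1/3)·(-5) + 1·19 = 21.
y-coordinate: (-1/3)·8 + (1/3)·(31/2) + 1·5 = 15/2.

(21, 15/2)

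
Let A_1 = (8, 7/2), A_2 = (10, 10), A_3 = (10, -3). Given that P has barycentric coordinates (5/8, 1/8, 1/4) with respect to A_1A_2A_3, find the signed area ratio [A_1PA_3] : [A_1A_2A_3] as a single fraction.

The signed ratio [A_1PA_3]/[A_1A_2A_3] equals the barycentric coordinate of P at vertex A_2, which is 1/8.

1/8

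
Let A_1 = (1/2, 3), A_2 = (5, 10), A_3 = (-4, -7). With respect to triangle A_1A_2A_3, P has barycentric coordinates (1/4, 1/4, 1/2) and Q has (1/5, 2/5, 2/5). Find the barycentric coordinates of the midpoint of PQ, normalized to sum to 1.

(9/40, 13/40, 9/20)

Since both coordinate triples sum to 1, the midpoint's barycentrics are the componentwise average.
(1/4+1/5)/2 = 9/40; similarly 13/40 and 9/20.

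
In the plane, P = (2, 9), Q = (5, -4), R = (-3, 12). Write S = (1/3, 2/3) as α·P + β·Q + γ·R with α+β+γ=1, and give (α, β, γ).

(-2/3, 5/6, 5/6)

Signed area of the reference triangle: [PQR] = ½·(2·(-4−12) + 5·(12−9) + (-3)·(9−(-4))) = ½·(-32 + 15 − 39) = -28.
[SQR] = ½·((1/3)·(-4−12) + 5·(12−(2/3)) + (-3)·(2/3−(-4))) = ½·(-16/3 + 170/3 − 14) = 56/3, so the P-coordinate is (56/3)/(-28) = -2/3.
[PSR] = ½·(2·(2/3−12) + (1/3)·(12−9) + (-3)·(9−(2/3))) = ½·(-68/3 + 1 − 25) = -70/3, so the Q-coordinate is 5/6.
[PQS] = ½·(2·(-4−(2/3)) + 5·(2/3−9) + (1/3)·(9−(-4))) = ½·(-28/3 − 125/3 + 13/3) = -70/3, so the R-coordinate is 5/6.
Check: -2/3 + 5/6 + 5/6 = 1.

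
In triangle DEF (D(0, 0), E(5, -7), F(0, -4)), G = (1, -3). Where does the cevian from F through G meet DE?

(5/3, -7/3)

Barycentric coordinates of G with respect to DEF: (2/5, 1/5, 2/5).
On side DE the F-coordinate is zero; dropping G's F-weight 2/5 and renormalizing the remaining 2/5 : 1/5 gives weights 2/3, 1/3 on D, E.
H = (2/3)·(0, 0) + (1/3)·(5, -7) = (5/3, -7/3).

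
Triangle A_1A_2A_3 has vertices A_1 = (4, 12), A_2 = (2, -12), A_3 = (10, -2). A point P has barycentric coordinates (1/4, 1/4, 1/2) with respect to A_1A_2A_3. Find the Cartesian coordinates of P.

(13/2, -1)

P = (1/4)·A_1 + (1/4)·A_2 + (1/2)·A_3.
x-coordinate: (1/4)·4 + (1/4)·2 + (1/2)·10 = 13/2.
y-coordinate: (1/4)·12 + (1/4)·(-12) + (1/2)·(-2) = -1.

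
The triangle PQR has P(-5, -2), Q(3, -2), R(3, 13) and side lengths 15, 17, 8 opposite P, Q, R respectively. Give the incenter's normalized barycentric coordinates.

The incenter has barycentric coordinates proportional to the opposite side lengths: (15 : 17 : 8).
Normalizing by 15+17+8 = 40 gives (3/8, 17/40, 1/5).

(3/8, 17/40, 1/5)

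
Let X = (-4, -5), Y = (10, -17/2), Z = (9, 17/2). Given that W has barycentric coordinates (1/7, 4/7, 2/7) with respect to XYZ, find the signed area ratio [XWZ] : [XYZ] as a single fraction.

The signed ratio [XWZ]/[XYZ] equals the barycentric coordinate of W at vertex Y, which is 4/7.

4/7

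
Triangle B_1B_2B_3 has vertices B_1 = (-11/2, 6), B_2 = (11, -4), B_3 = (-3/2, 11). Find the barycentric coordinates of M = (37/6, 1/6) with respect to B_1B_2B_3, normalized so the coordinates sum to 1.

Signed area of the reference triangle: [B_1B_2B_3] = ½·((-11/2)·(-4−11) + 11·(11−6) + (-3/2)·(6−(-4))) = ½·(165/2 + 55 − 15) = 245/4.
[MB_2B_3] = ½·((37/6)·(-4−11) + 11·(11−(1/6)) + (-3/2)·(1/6−(-4))) = ½·(-185/2 + 715/6 − 25/4) = 245/24, so the B_1-coordinate is (245/24)/(245/4) = 1/6.
[B_1MB_3] = ½·((-11/2)·(1/6−11) + (37/6)·(11−6) + (-3/2)·(6−(1/6))) = ½·(715/12 + 185/6 − 35/4) = 245/6, so the B_2-coordinate is 2/3.
[B_1B_2M] = ½·((-11/2)·(-4−(1/6)) + 11·(1/6−6) + (37/6)·(6−(-4))) = ½·(275/12 − 385/6 + 185/3) = 245/24, so the B_3-coordinate is 1/6.

(1/6, 2/3, 1/6)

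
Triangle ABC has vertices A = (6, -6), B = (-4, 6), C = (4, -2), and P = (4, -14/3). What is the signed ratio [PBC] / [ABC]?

[ABC] = ½·(6·(6−(-2)) + (-4)·(-2−(-6)) + 4·(-6−6)) = ½·(48 − 16 − 48) = -8.
[PBC] = ½·(4·(6−(-2)) + (-4)·(-2−(-14/3)) + 4·(-14/3−6)) = ½·(32 − 32/3 − 128/3) = -32/3, so the ratio is (-32/3)/(-8) = 4/3.

4/3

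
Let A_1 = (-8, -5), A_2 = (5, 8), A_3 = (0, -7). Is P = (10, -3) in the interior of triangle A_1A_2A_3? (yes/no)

Barycentric coordinates of P: (-1, 2/5, 8/5).
The three coordinates are negative, positive, positive; a point is interior exactly when all three are positive.

no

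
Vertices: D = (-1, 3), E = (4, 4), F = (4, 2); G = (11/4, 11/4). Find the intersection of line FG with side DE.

(3/2, 7/2)

Barycentric coordinates of G with respect to DEF: (1/4, 1/4, 1/2).
On side DE the F-coordinate is zero; dropping G's F-weight 1/2 and renormalizing the remaining 1/4 : 1/4 gives weights 1/2, 1/2 on D, E.
H = (1/2)·(-1, 3) + (1/2)·(4, 4) = (3/2, 7/2).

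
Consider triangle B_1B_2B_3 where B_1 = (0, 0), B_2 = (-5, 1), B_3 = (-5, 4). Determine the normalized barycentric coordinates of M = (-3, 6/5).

(2/5, 2/5, 1/5)

Signed area of the reference triangle: [B_1B_2B_3] = ½·(0·(1−4) + (-5)·(4−0) + (-5)·(0−1)) = ½·(0 − 20 + 5) = -15/2.
[MB_2B_3] = ½·((-3)·(1−4) + (-5)·(4−(6/5)) + (-5)·(6/5−1)) = ½·(9 − 14 − 1) = -3, so the B_1-coordinate is (-3)/(-15/2) = 2/5.
[B_1MB_3] = ½·(0·(6/5−4) + (-3)·(4−0) + (-5)·(0−(6/5))) = ½·(0 − 12 + 6) = -3, so the B_2-coordinate is 2/5.
[B_1B_2M] = ½·(0·(1−(6/5)) + (-5)·(6/5−0) + (-3)·(0−1)) = ½·(0 − 6 + 3) = -3/2, so the B_3-coordinate is 1/5.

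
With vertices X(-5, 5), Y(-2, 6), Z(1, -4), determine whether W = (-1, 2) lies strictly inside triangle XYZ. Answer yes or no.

Barycentric coordinates of W: (2/33, 6/11, 13/33).
The three coordinates are positive, positive, positive; a point is interior exactly when all three are positive.

yes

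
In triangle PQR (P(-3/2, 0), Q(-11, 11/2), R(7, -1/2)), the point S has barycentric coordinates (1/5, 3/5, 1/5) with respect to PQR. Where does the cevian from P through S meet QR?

Line PS meets QR where the P-coordinate vanishes; zeroing S's P-weight and renormalizing leaves Q, R-weights 3/5 : 1/5 → (3/4, 1/4).
So T = (3/4)·Q + (1/4)·R = (-13/2, 4).

(-13/2, 4)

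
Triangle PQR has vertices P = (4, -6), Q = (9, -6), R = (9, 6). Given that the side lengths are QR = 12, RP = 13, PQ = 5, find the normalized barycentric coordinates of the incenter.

The incenter has barycentric coordinates proportional to the opposite side lengths: (12 : 13 : 5).
Normalizing by 12+13+5 = 30 gives (2/5, 13/30, 1/6).

(2/5, 13/30, 1/6)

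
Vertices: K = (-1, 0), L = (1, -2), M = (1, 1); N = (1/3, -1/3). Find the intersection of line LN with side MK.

(0, 1/2)

Barycentric coordinates of N with respect to KLM: (1/3, 1/3, 1/3).
On side MK the L-coordinate is zero; dropping N's L-weight 1/3 and renormalizing the remaining 1/3 : 1/3 gives weights 1/2, 1/2 on M, K.
J = (1/2)·(1, 1) + (1/2)·(-1, 0) = (0, 1/2).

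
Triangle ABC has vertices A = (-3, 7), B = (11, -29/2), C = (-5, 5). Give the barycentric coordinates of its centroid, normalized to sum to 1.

(1/3, 1/3, 1/3)

The centroid is the average of the vertices, so each weight is 1/3.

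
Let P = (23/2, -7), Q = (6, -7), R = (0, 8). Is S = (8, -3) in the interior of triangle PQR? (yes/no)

Barycentric coordinates of S: (36/55, 13/165, 4/15).
The three coordinates are positive, positive, positive; a point is interior exactly when all three are positive.

yes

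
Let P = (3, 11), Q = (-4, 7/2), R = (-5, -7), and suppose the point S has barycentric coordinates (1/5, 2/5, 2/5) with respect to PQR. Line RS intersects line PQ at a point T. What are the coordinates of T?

(-5/3, 6)

Line RS meets PQ where the R-coordinate vanishes; zeroing S's R-weight and renormalizing leaves P, Q-weights 1/5 : 2/5 → (1/3, 2/3).
So T = (1/3)·P + (2/3)·Q = (-5/3, 6).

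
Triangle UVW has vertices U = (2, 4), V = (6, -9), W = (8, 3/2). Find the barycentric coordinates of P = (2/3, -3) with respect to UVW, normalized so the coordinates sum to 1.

Signed area of the reference triangle: [UVW] = ½·(2·(-9−(3/2)) + 6·(3/2−4) + 8·(4−(-9))) = ½·(-21 − 15 + 104) = 34.
[PVW] = ½·((2/3)·(-9−(3/2)) + 6·(3/2−(-3)) + 8·(-3−(-9))) = ½·(-7 + 27 + 48) = 34, so the U-coordinate is 34/34 = 1.
[UPW] = ½·(2·(-3−(3/2)) + (2/3)·(3/2−4) + 8·(4−(-3))) = ½·(-9 − 5/3 + 56) = 68/3, so the V-coordinate is 2/3.
[UVP] = ½·(2·(-9−(-3)) + 6·(-3−4) + (2/3)·(4−(-9))) = ½·(-12 − 42 + 26/3) = -68/3, so the W-coordinate is -2/3.

(1, 2/3, -2/3)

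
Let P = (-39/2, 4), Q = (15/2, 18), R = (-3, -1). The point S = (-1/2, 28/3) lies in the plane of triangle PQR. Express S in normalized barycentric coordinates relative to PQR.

(1/6, 1/2, 1/3)

Signed area of the reference triangle: [PQR] = ½·((-39/2)·(18−(-1)) + (15/2)·(-1−4) + (-3)·(4−18)) = ½·(-741/2 − 75/2 + 42) = -183.
[SQR] = ½·((-1/2)·(18−(-1)) + (15/2)·(-1−(28/3)) + (-3)·(28/3−18)) = ½·(-19/2 − 155/2 + 26) = -61/2, so the P-coordinate is (-61/2)/(-183) = 1/6.
[PSR] = ½·((-39/2)·(28/3−(-1)) + (-1/2)·(-1−4) + (-3)·(4−(28/3))) = ½·(-403/2 + 5/2 + 16) = -183/2, so the Q-coordinate is 1/2.
[PQS] = ½·((-39/2)·(18−(28/3)) + (15/2)·(28/3−4) + (-1/2)·(4−18)) = ½·(-169 + 40 + 7) = -61, so the R-coordinate is 1/3.
Check: 1/6 + 1/2 + 1/3 = 1.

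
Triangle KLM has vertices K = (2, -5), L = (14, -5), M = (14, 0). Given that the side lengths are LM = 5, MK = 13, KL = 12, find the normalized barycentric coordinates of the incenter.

(1/6, 13/30, 2/5)

The incenter has barycentric coordinates proportional to the opposite side lengths: (5 : 13 : 12).
Normalizing by 5+13+12 = 30 gives (1/6, 13/30, 2/5).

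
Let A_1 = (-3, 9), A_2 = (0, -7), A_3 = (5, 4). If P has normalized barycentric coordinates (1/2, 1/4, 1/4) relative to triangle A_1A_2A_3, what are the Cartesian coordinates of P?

(-1/4, 15/4)

P = (1/2)·A_1 + (1/4)·A_2 + (1/4)·A_3.
x-coordinate: (1/2)·(-3) + (1/4)·0 + (1/4)·5 = -1/4.
y-coordinate: (1/2)·9 + (1/4)·(-7) + (1/4)·4 = 15/4.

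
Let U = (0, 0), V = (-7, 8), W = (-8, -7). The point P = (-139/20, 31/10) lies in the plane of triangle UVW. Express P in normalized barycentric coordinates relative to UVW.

Signed area of the reference triangle: [UVW] = ½·(0·(8−(-7)) + (-7)·(-7−0) + (-8)·(0−8)) = ½·(0 + 49 + 64) = 113/2.
[PVW] = ½·((-139/20)·(8−(-7)) + (-7)·(-7−(31/10)) + (-8)·(31/10−8)) = ½·(-417/4 + 707/10 + 196/5) = 113/40, so the U-coordinate is (113/40)/(113/2) = 1/20.
[UPW] = ½·(0·(31/10−(-7)) + (-139/20)·(-7−0) + (-8)·(0−(31/10))) = ½·(0 + 973/20 + 124/5) = 1469/40, so the V-coordinate is 13/20.
[UVP] = ½·(0·(8−(31/10)) + (-7)·(31/10−0) + (-139/20)·(0−8)) = ½·(0 − 217/10 + 278/5) = 339/20, so the W-coordinate is 3/10.
Check: 1/20 + 13/20 + 3/10 = 1.

(1/20, 13/20, 3/10)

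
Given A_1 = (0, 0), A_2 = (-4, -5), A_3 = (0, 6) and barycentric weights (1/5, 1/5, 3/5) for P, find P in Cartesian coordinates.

P = (1/5)·A_1 + (1/5)·A_2 + (3/5)·A_3.
x-coordinate: (1/5)·0 + (1/5)·(-4) + (3/5)·0 = -4/5.
y-coordinate: (1/5)·0 + (1/5)·(-5) + (3/5)·6 = 13/5.

(-4/5, 13/5)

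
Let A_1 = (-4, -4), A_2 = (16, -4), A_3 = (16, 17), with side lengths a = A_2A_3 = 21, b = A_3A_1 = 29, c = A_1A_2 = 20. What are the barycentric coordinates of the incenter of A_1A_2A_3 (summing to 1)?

(3/10, 29/70, 2/7)

The incenter has barycentric coordinates proportional to the opposite side lengths: (21 : 29 : 20).
Normalizing by 21+29+20 = 70 gives (3/10, 29/70, 2/7).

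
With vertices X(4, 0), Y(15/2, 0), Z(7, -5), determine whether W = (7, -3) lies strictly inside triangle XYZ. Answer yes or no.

yes

Barycentric coordinates of W: (2/35, 12/35, 3/5).
The three coordinates are positive, positive, positive; a point is interior exactly when all three are positive.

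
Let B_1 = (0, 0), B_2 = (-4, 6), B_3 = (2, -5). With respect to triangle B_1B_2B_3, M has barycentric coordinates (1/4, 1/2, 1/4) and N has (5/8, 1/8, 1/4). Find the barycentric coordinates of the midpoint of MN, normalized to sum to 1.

(7/16, 5/16, 1/4)

Since both coordinate triples sum to 1, the midpoint's barycentrics are the componentwise average.
(1/4+5/8)/2 = 7/16; similarly 5/16 and 1/4.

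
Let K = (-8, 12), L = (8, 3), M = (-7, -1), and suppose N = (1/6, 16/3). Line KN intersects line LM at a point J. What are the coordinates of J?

(17/4, 2)

Barycentric coordinates of N with respect to KLM: (1/3, 1/2, 1/6).
On side LM the K-coordinate is zero; dropping N's K-weight 1/3 and renormalizing the remaining 1/2 : 1/6 gives weights 3/4, 1/4 on L, M.
J = (3/4)·(8, 3) + (1/4)·(-7, -1) = (17/4, 2).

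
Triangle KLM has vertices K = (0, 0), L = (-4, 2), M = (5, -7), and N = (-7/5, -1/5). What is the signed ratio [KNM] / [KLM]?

[KLM] = ½·(0·(2−(-7)) + (-4)·(-7−0) + 5·(0−2)) = ½·(0 + 28 − 10) = 9.
[KNM] = ½·(0·(-1/5−(-7)) + (-7/5)·(-7−0) + 5·(0−(-1/5))) = ½·(0 + 49/5 + 1) = 27/5, so the ratio is (27/5)/9 = 3/5.

3/5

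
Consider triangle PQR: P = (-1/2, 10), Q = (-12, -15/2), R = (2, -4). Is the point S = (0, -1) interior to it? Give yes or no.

yes

Barycentric coordinates of S: (28/117, 82/819, 541/819).
The three coordinates are positive, positive, positive; a point is interior exactly when all three are positive.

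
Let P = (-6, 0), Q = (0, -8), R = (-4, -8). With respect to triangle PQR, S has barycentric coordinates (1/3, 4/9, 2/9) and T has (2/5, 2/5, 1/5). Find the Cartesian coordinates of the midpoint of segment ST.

Barycentric coordinates of the midpoint are the average: (11/30, 19/45, 19/90).
Converting: (11/30)·P + (19/45)·Q + (19/90)·R = (-137/45, -76/15).

(-137/45, -76/15)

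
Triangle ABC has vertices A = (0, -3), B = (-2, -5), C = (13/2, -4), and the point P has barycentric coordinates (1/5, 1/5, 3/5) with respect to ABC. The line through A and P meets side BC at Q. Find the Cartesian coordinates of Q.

(35/8, -17/4)

Line AP meets BC where the A-coordinate vanishes; zeroing P's A-weight and renormalizing leaves B, C-weights 1/5 : 3/5 → (1/4, 3/4).
So Q = (1/4)·B + (3/4)·C = (35/8, -17/4).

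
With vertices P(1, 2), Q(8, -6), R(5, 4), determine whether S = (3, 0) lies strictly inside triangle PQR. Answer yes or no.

yes

Barycentric coordinates of S: (16/23, 6/23, 1/23).
The three coordinates are positive, positive, positive; a point is interior exactly when all three are positive.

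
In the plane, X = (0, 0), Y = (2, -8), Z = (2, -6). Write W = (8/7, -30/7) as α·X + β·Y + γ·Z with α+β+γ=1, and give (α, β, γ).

Signed area of the reference triangle: [XYZ] = ½·(0·(-8−(-6)) + 2·(-6−0) + 2·(0−(-8))) = ½·(0 − 12 + 16) = 2.
[WYZ] = ½·((8/7)·(-8−(-6)) + 2·(-6−(-30/7)) + 2·(-30/7−(-8))) = ½·(-16/7 − 24/7 + 52/7) = 6/7, so the X-coordinate is (6/7)/2 = 3/7.
[XWZ] = ½·(0·(-30/7−(-6)) + (8/7)·(-6−0) + 2·(0−(-30/7))) = ½·(0 − 48/7 + 60/7) = 6/7, so the Y-coordinate is 3/7.
[XYW] = ½·(0·(-8−(-30/7)) + 2·(-30/7−0) + (8/7)·(0−(-8))) = ½·(0 − 60/7 + 64/7) = 2/7, so the Z-coordinate is 1/7.

(3/7, 3/7, 1/7)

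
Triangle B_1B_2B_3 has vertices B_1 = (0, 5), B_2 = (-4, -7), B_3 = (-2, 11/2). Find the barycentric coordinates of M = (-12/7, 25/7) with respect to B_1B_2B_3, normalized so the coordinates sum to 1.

Signed area of the reference triangle: [B_1B_2B_3] = ½·(0·(-7−(11/2)) + (-4)·(11/2−5) + (-2)·(5−(-7))) = ½·(0 − 2 − 24) = -13.
[MB_2B_3] = ½·((-12/7)·(-7−(11/2)) + (-4)·(11/2−(25/7)) + (-2)·(25/7−(-7))) = ½·(150/7 − 54/7 − 148/7) = -26/7, so the B_1-coordinate is (-26/7)/(-13) = 2/7.
[B_1MB_3] = ½·(0·(25/7−(11/2)) + (-12/7)·(11/2−5) + (-2)·(5−(25/7))) = ½·(0 − 6/7 − 20/7) = -13/7, so the B_2-coordinate is 1/7.
[B_1B_2M] = ½·(0·(-7−(25/7)) + (-4)·(25/7−5) + (-12/7)·(5−(-7))) = ½·(0 + 40/7 − 144/7) = -52/7, so the B_3-coordinate is 4/7.

(2/7, 1/7, 4/7)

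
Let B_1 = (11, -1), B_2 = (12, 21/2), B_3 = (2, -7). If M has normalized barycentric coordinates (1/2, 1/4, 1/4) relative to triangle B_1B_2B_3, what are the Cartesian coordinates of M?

M = (1/2)·B_1 + (1/4)·B_2 + (1/4)·B_3.
x-coordinate: (1/2)·11 + (1/4)·12 + (1/4)·2 = 9.
y-coordinate: (1/2)·(-1) + (1/4)·(21/2) + (1/4)·(-7) = 3/8.

(9, 3/8)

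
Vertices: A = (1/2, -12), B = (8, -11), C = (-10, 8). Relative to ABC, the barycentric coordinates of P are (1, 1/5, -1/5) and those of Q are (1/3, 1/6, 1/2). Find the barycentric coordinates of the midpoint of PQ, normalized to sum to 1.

Since both coordinate triples sum to 1, the midpoint's barycentrics are the componentwise average.
(1+1/3)/2 = 2/3; similarly 11/60 and 3/20.

(2/3, 11/60, 3/20)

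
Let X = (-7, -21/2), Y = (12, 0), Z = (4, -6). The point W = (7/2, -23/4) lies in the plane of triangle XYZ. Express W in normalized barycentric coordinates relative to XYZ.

(1/6, 1/6, 2/3)

Signed area of the reference triangle: [XYZ] = ½·((-7)·(0−(-6)) + 12·(-6−(-21/2)) + 4·(-21/2−0)) = ½·(-42 + 54 − 42) = -15.
[WYZ] = ½·((7/2)·(0−(-6)) + 12·(-6−(-23/4)) + 4·(-23/4−0)) = ½·(21 − 3 − 23) = -5/2, so the X-coordinate is (-5/2)/(-15) = 1/6.
[XWZ] = ½·((-7)·(-23/4−(-6)) + (7/2)·(-6−(-21/2)) + 4·(-21/2−(-23/4))) = ½·(-7/4 + 63/4 − 19) = -5/2, so the Y-coordinate is 1/6.
[XYW] = ½·((-7)·(0−(-23/4)) + 12·(-23/4−(-21/2)) + (7/2)·(-21/2−0)) = ½·(-161/4 + 57 − 147/4) = -10, so the Z-coordinate is 2/3.
Check: 1/6 + 1/6 + 2/3 = 1.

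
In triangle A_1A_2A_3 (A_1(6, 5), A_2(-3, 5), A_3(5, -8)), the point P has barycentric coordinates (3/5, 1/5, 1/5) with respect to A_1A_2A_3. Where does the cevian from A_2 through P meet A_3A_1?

Line A_2P meets A_3A_1 where the A_2-coordinate vanishes; zeroing P's A_2-weight and renormalizing leaves A_3, A_1-weights 1/5 : 3/5 → (1/4, 3/4).
So Q = (1/4)·A_3 + (3/4)·A_1 = (23/4, 7/4).

(23/4, 7/4)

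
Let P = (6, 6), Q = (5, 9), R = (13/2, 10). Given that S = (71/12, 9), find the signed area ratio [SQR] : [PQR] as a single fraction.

1/6

[PQR] = ½·(6·(9−10) + 5·(10−6) + (13/2)·(6−9)) = ½·(-6 + 20 − 39/2) = -11/4.
[SQR] = ½·((71/12)·(9−10) + 5·(10−9) + (13/2)·(9−9)) = ½·(-71/12 + 5 + 0) = -11/24, so the ratio is (-11/24)/(-11/4) = 1/6.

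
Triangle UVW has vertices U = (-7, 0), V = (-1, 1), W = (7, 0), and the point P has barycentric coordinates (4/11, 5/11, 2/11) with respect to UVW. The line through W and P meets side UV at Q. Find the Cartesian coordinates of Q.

(-11/3, 5/9)

Line WP meets UV where the W-coordinate vanishes; zeroing P's W-weight and renormalizing leaves U, V-weights 4/11 : 5/11 → (4/9, 5/9).
So Q = (4/9)·U + (5/9)·V = (-11/3, 5/9).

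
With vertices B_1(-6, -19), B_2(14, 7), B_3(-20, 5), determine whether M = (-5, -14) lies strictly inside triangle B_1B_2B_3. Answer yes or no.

yes

Barycentric coordinates of M: (169/211, 47/422, 37/422).
The three coordinates are positive, positive, positive; a point is interior exactly when all three are positive.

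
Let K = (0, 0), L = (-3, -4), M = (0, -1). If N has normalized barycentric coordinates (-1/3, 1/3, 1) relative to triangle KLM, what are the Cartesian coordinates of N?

N = (-1/3)·K + (1/3)·L + 1·M.
x-coordinate: (-1/3)·0 + (1/3)·(-3) + 1·0 = -1.
y-coordinate: (-1/3)·0 + (1/3)·(-4) + 1·(-1) = -7/3.

(-1, -7/3)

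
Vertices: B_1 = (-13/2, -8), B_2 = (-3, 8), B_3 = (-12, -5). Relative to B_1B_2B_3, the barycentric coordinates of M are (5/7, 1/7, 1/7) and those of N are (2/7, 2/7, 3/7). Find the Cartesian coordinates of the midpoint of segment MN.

Barycentric coordinates of the midpoint are the average: (1/2, 3/14, 2/7).
Converting: (1/2)·B_1 + (3/14)·B_2 + (2/7)·B_3 = (-205/28, -26/7).

(-205/28, -26/7)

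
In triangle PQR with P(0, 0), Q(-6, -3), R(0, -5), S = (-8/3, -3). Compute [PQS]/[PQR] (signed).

1/3

[PQR] = ½·(0·(-3−(-5)) + (-6)·(-5−0) + 0·(0−(-3))) = ½·(0 + 30 + 0) = 15.
[PQS] = ½·(0·(-3−(-3)) + (-6)·(-3−0) + (-8/3)·(0−(-3))) = ½·(0 + 18 − 8) = 5, so the ratio is 5/15 = 1/3.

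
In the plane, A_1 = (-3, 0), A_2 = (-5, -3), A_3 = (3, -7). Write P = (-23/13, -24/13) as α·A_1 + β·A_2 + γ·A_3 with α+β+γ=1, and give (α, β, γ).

Signed area of the reference triangle: [A_1A_2A_3] = ½·((-3)·(-3−(-7)) + (-5)·(-7−0) + 3·(0−(-3))) = ½·(-12 + 35 + 9) = 16.
[PA_2A_3] = ½·((-23/13)·(-3−(-7)) + (-5)·(-7−(-24/13)) + 3·(-24/13−(-3))) = ½·(-92/13 + 335/13 + 45/13) = 144/13, so the A_1-coordinate is (144/13)/16 = 9/13.
[A_1PA_3] = ½·((-3)·(-24/13−(-7)) + (-23/13)·(-7−0) + 3·(0−(-24/13))) = ½·(-201/13 + 161/13 + 72/13) = 16/13, so the A_2-coordinate is 1/13.
[A_1A_2P] = ½·((-3)·(-3−(-24/13)) + (-5)·(-24/13−0) + (-23/13)·(0−(-3))) = ½·(45/13 + 120/13 − 69/13) = 48/13, so the A_3-coordinate is 3/13.
Check: 9/13 + 1/13 + 3/13 = 1.

(9/13, 1/13, 3/13)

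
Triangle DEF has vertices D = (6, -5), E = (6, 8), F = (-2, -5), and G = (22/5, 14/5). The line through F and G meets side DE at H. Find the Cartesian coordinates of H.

Barycentric coordinates of G with respect to DEF: (1/5, 3/5, 1/5).
On side DE the F-coordinate is zero; dropping G's F-weight 1/5 and renormalizing the remaining 1/5 : 3/5 gives weights 1/4, 3/4 on D, E.
H = (1/4)·(6, -5) + (3/4)·(6, 8) = (6, 19/4).

(6, 19/4)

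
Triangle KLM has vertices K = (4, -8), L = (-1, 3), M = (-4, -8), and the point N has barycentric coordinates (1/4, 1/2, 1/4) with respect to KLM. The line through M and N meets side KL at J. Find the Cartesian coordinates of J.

Line MN meets KL where the M-coordinate vanishes; zeroing N's M-weight and renormalizing leaves K, L-weights 1/4 : 1/2 → (1/3, 2/3).
So J = (1/3)·K + (2/3)·L = (2/3, -2/3).

(2/3, -2/3)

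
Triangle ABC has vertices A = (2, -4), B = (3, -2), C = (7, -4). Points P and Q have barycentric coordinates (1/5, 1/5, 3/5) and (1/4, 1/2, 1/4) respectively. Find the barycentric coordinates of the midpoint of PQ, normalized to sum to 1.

(9/40, 7/20, 17/40)

Since both coordinate triples sum to 1, the midpoint's barycentrics are the componentwise average.
(1/5+1/4)/2 = 9/40; similarly 7/20 and 17/40.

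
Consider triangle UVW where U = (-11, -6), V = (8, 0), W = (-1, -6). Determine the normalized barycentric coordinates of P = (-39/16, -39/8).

Signed area of the reference triangle: [UVW] = ½·((-11)·(0−(-6)) + 8·(-6−(-6)) + (-1)·(-6−0)) = ½·(-66 + 0 + 6) = -30.
[PVW] = ½·((-39/16)·(0−(-6)) + 8·(-6−(-39/8)) + (-1)·(-39/8−0)) = ½·(-117/8 − 9 + 39/8) = -75/8, so the U-coordinate is (-75/8)/(-30) = 5/16.
[UPW] = ½·((-11)·(-39/8−(-6)) + (-39/16)·(-6−(-6)) + (-1)·(-6−(-39/8))) = ½·(-99/8 + 0 + 9/8) = -45/8, so the V-coordinate is 3/16.
[UVP] = ½·((-11)·(0−(-39/8)) + 8·(-39/8−(-6)) + (-39/16)·(-6−0)) = ½·(-429/8 + 9 + 117/8) = -15, so the W-coordinate is 1/2.
Check: 5/16 + 3/16 + 1/2 = 1.

(5/16, 3/16, 1/2)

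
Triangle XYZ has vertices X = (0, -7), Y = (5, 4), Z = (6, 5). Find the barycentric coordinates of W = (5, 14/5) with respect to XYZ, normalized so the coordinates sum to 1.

(1/5, -1/5, 1)

Signed area of the reference triangle: [XYZ] = ½·(0·(4−5) + 5·(5−(-7)) + 6·(-7−4)) = ½·(0 + 60 − 66) = -3.
[WYZ] = ½·(5·(4−5) + 5·(5−(14/5)) + 6·(14/5−4)) = ½·(-5 + 11 − 36/5) = -3/5, so the X-coordinate is (-3/5)/(-3) = 1/5.
[XWZ] = ½·(0·(14/5−5) + 5·(5−(-7)) + 6·(-7−(14/5))) = ½·(0 + 60 − 294/5) = 3/5, so the Y-coordinate is -1/5.
[XYW] = ½·(0·(4−(14/5)) + 5·(14/5−(-7)) + 5·(-7−4)) = ½·(0 + 49 − 55) = -3, so the Z-coordinate is 1.
Check: 1/5 − 1/5 + 1 = 1.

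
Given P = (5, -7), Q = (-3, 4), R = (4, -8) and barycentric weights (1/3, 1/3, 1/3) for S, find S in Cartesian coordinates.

S = (1/3)·P + (1/3)·Q + (1/3)·R.
x-coordinate: (1/3)·5 + (1/3)·(-3) + (1/3)·4 = 2.
y-coordinate: (1/3)·(-7) + (1/3)·4 + (1/3)·(-8) = -11/3.

(2, -11/3)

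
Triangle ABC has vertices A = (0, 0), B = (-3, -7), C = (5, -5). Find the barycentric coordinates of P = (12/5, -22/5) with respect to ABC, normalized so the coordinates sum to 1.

(1/5, 1/5, 3/5)

Signed area of the reference triangle: [ABC] = ½·(0·(-7−(-5)) + (-3)·(-5−0) + 5·(0−(-7))) = ½·(0 + 15 + 35) = 25.
[PBC] = ½·((12/5)·(-7−(-5)) + (-3)·(-5−(-22/5)) + 5·(-22/5−(-7))) = ½·(-24/5 + 9/5 + 13) = 5, so the A-coordinate is 5/25 = 1/5.
[APC] = ½·(0·(-22/5−(-5)) + (12/5)·(-5−0) + 5·(0−(-22/5))) = ½·(0 − 12 + 22) = 5, so the B-coordinate is 1/5.
[ABP] = ½·(0·(-7−(-22/5)) + (-3)·(-22/5−0) + (12/5)·(0−(-7))) = ½·(0 + 66/5 + 84/5) = 15, so the C-coordinate is 3/5.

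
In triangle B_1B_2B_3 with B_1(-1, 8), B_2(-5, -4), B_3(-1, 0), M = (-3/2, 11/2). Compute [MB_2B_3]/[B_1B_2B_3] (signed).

[B_1B_2B_3] = ½·((-1)·(-4−0) + (-5)·(0−8) + (-1)·(8−(-4))) = ½·(4 + 40 − 12) = 16.
[MB_2B_3] = ½·((-3/2)·(-4−0) + (-5)·(0−(11/2)) + (-1)·(11/2−(-4))) = ½·(6 + 55/2 − 19/2) = 12, so the ratio is 12/16 = 3/4.

3/4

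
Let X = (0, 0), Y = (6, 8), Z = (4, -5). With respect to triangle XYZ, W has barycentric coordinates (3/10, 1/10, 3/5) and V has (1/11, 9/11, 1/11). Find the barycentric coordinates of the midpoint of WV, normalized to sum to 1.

Since both coordinate triples sum to 1, the midpoint's barycentrics are the componentwise average.
(3/10+1/11)/2 = 43/220; similarly 101/220 and 19/55.

(43/220, 101/220, 19/55)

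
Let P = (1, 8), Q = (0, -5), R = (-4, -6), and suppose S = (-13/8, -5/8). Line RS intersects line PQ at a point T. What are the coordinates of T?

Barycentric coordinates of S with respect to PQR: (3/8, 1/8, 1/2).
On side PQ the R-coordinate is zero; dropping S's R-weight 1/2 and renormalizing the remaining 3/8 : 1/8 gives weights 3/4, 1/4 on P, Q.
T = (3/4)·(1, 8) + (1/4)·(0, -5) = (3/4, 19/4).

(3/4, 19/4)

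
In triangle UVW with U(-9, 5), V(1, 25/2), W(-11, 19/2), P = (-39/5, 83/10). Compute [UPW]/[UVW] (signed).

1/5

[UVW] = ½·((-9)·(25/2−(19/2)) + 1·(19/2−5) + (-11)·(5−(25/2))) = ½·(-27 + 9/2 + 165/2) = 30.
[UPW] = ½·((-9)·(83/10−(19/2)) + (-39/5)·(19/2−5) + (-11)·(5−(83/10))) = ½·(54/5 − 351/10 + 363/10) = 6, so the ratio is 6/30 = 1/5.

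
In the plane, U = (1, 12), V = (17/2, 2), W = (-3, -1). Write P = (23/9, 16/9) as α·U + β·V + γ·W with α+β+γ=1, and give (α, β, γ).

Signed area of the reference triangle: [UVW] = ½·(1·(2−(-1)) + (17/2)·(-1−12) + (-3)·(12−2)) = ½·(3 − 221/2 − 30) = -275/4.
[PVW] = ½·((23/9)·(2−(-1)) + (17/2)·(-1−(16/9)) + (-3)·(16/9−2)) = ½·(23/3 − 425/18 + 2/3) = -275/36, so the U-coordinate is (-275/36)/(-275/4) = 1/9.
[UPW] = ½·(1·(16/9−(-1)) + (23/9)·(-1−12) + (-3)·(12−(16/9))) = ½·(25/9 − 299/9 − 92/3) = -275/9, so the V-coordinate is 4/9.
[UVP] = ½·(1·(2−(16/9)) + (17/2)·(16/9−12) + (23/9)·(12−2)) = ½·(2/9 − 782/9 + 230/9) = -275/9, so the W-coordinate is 4/9.

(1/9, 4/9, 4/9)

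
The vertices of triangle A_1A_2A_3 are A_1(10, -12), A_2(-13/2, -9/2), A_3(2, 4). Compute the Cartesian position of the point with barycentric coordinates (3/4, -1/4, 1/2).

(81/8, -47/8)

P = (3/4)·A_1 + (-1/4)·A_2 + (1/2)·A_3.
x-coordinate: (3/4)·10 + (-1/4)·(-13/2) + (1/2)·2 = 81/8.
y-coordinate: (3/4)·(-12) + (-1/4)·(-9/2) + (1/2)·4 = -47/8.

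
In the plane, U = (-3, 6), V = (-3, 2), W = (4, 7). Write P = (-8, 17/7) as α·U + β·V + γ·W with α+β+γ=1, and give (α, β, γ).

Signed area of the reference triangle: [UVW] = ½·((-3)·(2−7) + (-3)·(7−6) + 4·(6−2)) = ½·(15 − 3 + 16) = 14.
[PVW] = ½·((-8)·(2−7) + (-3)·(7−(17/7)) + 4·(17/7−2)) = ½·(40 − 96/7 + 12/7) = 14, so the U-coordinate is 14/14 = 1.
[UPW] = ½·((-3)·(17/7−7) + (-8)·(7−6) + 4·(6−(17/7))) = ½·(96/7 − 8 + 100/7) = 10, so the V-coordinate is 5/7.
[UVP] = ½·((-3)·(2−(17/7)) + (-3)·(17/7−6) + (-8)·(6−2)) = ½·(9/7 + 75/7 − 32) = -10, so the W-coordinate is -5/7.

(1, 5/7, -5/7)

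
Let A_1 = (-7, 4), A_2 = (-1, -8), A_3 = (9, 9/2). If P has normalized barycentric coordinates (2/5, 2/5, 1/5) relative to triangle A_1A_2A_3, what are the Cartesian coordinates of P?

(-7/5, -7/10)

P = (2/5)·A_1 + (2/5)·A_2 + (1/5)·A_3.
x-coordinate: (2/5)·(-7) + (2/5)·(-1) + (1/5)·9 = -7/5.
y-coordinate: (2/5)·4 + (2/5)·(-8) + (1/5)·(9/2) = -7/10.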